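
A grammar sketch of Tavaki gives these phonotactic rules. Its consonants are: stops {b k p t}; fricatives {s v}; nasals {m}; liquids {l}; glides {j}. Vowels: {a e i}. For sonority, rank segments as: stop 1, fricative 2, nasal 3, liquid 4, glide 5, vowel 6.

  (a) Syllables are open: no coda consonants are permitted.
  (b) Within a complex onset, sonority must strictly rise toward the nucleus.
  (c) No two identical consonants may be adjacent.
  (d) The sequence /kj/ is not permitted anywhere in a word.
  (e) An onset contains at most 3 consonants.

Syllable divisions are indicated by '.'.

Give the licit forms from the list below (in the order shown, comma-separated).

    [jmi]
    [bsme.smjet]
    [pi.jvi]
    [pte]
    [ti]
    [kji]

[ti]

[jmi] — violates constraint (b): syllable 1 onset /jm/: /j/ (glide, 5) → /m/ (nasal, 3) does not rise → illicit
[bsme.smjet] — violates constraint (a): syllable 2 coda /t/ has 1 consonant (> 0) → illicit
[pi.jvi] — violates constraint (b): syllable 2 onset /jv/: /j/ (glide, 5) → /v/ (fricative, 2) does not rise → illicit
[pte] — violates constraint (b): syllable 1 onset /pt/: /p/ (stop, 1) → /t/ (stop, 1) does not rise → illicit
[ti] — σ1 onset /t/, coda /∅/ ok → licit
[kji] — violates constraint (d): contains banned sequence /kj/ → illicit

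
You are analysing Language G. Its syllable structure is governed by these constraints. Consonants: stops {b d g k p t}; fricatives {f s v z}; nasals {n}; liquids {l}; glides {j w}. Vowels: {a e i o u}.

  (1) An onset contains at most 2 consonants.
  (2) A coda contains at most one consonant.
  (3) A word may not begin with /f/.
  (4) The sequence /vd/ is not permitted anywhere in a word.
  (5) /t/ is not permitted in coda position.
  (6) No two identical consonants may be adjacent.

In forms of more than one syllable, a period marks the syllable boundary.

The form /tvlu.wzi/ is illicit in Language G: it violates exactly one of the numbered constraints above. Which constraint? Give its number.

1

/tvlu.wzi/: syllable 1 onset /tvl/ has 3 consonants (> 2).
This is a violation of constraint 1: "An onset contains at most 2 consonants."
The remaining constraints (2, 3, 4, 5, 6) are satisfied.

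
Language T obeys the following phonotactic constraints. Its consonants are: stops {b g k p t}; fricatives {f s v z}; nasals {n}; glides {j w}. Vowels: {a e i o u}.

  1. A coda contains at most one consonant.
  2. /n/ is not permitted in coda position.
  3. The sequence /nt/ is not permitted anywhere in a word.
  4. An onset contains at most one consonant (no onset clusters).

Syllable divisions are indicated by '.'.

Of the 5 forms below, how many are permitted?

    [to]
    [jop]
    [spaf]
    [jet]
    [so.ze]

4

[to] — σ1 onset /t/, coda /∅/ ok → permitted
[jop] — σ1 onset /j/, coda /p/ ok → permitted
[spaf] — violates constraint 4: syllable 1 onset /sp/ has 2 consonants (> 1) → not permitted
[jet] — σ1 onset /j/, coda /t/ ok → permitted
[so.ze] — σ1 onset /s/, coda /∅/ ok; σ2 onset /z/, coda /∅/ ok → permitted
Permitted: [to], [jop], [jet], [so.ze] → 4.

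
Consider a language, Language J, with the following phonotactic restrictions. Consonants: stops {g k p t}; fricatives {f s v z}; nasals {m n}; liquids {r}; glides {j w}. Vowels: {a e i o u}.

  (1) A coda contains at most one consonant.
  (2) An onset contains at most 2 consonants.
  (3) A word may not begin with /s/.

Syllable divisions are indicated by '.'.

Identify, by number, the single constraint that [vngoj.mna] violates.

2

[vngoj.mna]: syllable 1 onset /vng/ has 3 consonants (> 2).
This is a violation of constraint 2: "An onset contains at most 2 consonants."
The remaining constraints (1, 3) are satisfied.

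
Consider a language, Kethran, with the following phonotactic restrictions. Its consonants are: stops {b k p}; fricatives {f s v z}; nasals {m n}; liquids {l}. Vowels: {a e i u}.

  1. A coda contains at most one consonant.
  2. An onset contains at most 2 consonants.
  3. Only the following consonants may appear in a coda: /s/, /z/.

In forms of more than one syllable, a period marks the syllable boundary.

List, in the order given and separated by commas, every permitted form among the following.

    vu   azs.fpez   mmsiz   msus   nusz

vu — σ1 onset /v/, coda /∅/ ok → permitted
azs.fpez — violates constraint 1: syllable 1 coda /zs/ has 2 consonants (> 1) → not permitted
mmsiz — violates constraint 2: syllable 1 onset /mms/ has 3 consonants (> 2) → not permitted
msus — σ1 onset /ms/ (2C), coda /s/ ok → permitted
nusz — violates constraint 1: syllable 1 coda /sz/ has 2 consonants (> 1) → not permitted

vu, msus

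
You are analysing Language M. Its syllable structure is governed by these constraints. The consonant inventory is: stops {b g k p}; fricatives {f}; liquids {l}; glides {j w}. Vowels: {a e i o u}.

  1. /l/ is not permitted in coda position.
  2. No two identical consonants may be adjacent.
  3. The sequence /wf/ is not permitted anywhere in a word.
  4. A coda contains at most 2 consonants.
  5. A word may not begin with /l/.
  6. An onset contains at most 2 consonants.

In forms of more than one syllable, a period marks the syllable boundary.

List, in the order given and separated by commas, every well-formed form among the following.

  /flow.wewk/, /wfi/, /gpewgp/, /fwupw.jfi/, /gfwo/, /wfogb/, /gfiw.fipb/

/fwupw.jfi/

/flow.wewk/ — violates constraint 2: adjacent identical consonants /ww/ → ill-formed
/wfi/ — violates constraint 3: contains banned sequence /wf/ → ill-formed
/gpewgp/ — violates constraint 4: syllable 1 coda /wgp/ has 3 consonants (> 2) → ill-formed
/fwupw.jfi/ — σ1 onset /fw/ (2C), coda /pw/ (2C) ok; σ2 onset /jf/ (2C), coda /∅/ ok → well-formed
/gfwo/ — violates constraint 6: syllable 1 onset /gfw/ has 3 consonants (> 2) → ill-formed
/wfogb/ — violates constraint 3: contains banned sequence /wf/ → ill-formed
/gfiw.fipb/ — violates constraint 3: contains banned sequence /wf/ → ill-formed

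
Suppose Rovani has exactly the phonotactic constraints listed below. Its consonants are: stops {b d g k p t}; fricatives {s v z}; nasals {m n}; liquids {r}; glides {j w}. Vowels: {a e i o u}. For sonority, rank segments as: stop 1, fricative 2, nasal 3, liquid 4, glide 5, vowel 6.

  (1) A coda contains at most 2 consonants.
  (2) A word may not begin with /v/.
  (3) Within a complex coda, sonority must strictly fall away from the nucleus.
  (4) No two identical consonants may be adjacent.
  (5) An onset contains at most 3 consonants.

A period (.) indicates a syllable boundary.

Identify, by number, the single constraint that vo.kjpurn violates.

2

vo.kjpurn: word begins with /v/.
This is a violation of constraint 2: "A word may not begin with /v/."
The remaining constraints (1, 3, 4, 5) are satisfied.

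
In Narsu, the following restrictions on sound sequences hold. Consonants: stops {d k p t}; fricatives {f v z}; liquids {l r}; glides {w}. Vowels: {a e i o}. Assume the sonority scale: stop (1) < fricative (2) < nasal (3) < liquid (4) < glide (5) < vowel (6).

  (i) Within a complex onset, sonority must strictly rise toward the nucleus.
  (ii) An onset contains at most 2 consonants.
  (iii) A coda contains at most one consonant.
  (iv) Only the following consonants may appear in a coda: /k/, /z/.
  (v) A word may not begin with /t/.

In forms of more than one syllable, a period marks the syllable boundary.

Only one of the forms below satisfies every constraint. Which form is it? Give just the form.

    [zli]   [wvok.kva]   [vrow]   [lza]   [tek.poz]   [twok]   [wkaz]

[zli]

[zli] — σ1 onset /zl/ (2→4 rises), coda /∅/ ok → permitted
[wvok.kva] — violates constraint (i): syllable 1 onset /wv/: /w/ (glide, 5) → /v/ (fricative, 2) does not rise → not permitted
[vrow] — violates constraint (iv): syllable 1 coda contains /w/, which is not a licensed coda consonant → not permitted
[lza] — violates constraint (i): syllable 1 onset /lz/: /l/ (liquid, 4) → /z/ (fricative, 2) does not rise → not permitted
[tek.poz] — violates constraint (v): word begins with /t/ → not permitted
[twok] — violates constraint (v): word begins with /t/ → not permitted
[wkaz] — violates constraint (i): syllable 1 onset /wk/: /w/ (glide, 5) → /k/ (stop, 1) does not rise → not permitted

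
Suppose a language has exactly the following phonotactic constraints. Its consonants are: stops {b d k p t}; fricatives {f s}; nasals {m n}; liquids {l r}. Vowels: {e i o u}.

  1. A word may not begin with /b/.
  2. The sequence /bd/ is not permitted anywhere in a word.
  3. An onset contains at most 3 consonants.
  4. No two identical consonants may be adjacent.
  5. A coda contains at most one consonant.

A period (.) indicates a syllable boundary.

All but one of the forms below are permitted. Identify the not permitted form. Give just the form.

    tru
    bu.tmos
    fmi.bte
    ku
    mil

tru — σ1 onset /tr/ (2C), coda /∅/ ok → permitted
bu.tmos — violates constraint 1: word begins with /b/ → not permitted
fmi.bte — σ1 onset /fm/ (2C), coda /∅/ ok; σ2 onset /bt/ (2C), coda /∅/ ok → permitted
ku — σ1 onset /k/, coda /∅/ ok → permitted
mil — σ1 onset /m/, coda /l/ ok → permitted

bu.tmos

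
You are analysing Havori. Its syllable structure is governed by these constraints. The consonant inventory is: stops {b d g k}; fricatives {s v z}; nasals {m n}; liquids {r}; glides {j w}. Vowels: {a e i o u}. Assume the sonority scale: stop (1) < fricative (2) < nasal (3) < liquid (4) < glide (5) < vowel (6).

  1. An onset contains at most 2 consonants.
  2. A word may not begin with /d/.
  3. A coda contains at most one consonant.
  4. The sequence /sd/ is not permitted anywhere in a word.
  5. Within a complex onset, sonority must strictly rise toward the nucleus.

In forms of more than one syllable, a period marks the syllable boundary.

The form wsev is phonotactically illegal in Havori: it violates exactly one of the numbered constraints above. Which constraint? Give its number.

5

wsev: syllable 1 onset /ws/: /w/ (glide, 5) → /s/ (fricative, 2) does not rise.
This is a violation of constraint 5: "Within a complex onset, sonority must strictly rise toward the nucleus."
The remaining constraints (1, 2, 3, 4) are satisfied.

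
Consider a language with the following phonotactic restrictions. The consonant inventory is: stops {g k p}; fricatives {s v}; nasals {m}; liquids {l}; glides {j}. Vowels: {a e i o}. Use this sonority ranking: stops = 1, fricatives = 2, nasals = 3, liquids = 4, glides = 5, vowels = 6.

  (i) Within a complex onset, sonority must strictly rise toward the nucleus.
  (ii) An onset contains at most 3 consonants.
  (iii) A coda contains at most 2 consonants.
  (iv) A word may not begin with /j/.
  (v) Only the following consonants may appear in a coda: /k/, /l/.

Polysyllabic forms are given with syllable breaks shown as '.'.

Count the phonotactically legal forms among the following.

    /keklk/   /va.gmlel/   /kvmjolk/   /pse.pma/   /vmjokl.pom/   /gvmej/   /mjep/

2

/keklk/ — violates constraint (iii): syllable 1 coda /klk/ has 3 consonants (> 2) → phonotactically illegal
/va.gmlel/ — σ1 onset /v/, coda /∅/ ok; σ2 onset /gml/ (1→3→4 rises), coda /l/ ok → phonotactically legal
/kvmjolk/ — violates constraint (ii): syllable 1 onset /kvmj/ has 4 consonants (> 3) → phonotactically illegal
/pse.pma/ — σ1 onset /ps/ (1→2 rises), coda /∅/ ok; σ2 onset /pm/ (1→3 rises), coda /∅/ ok → phonotactically legal
/vmjokl.pom/ — violates constraint (v): syllable 2 coda contains /m/, which is not a licensed coda consonant → phonotactically illegal
/gvmej/ — violates constraint (v): syllable 1 coda contains /j/, which is not a licensed coda consonant → phonotactically illegal
/mjep/ — violates constraint (v): syllable 1 coda contains /p/, which is not a licensed coda consonant → phonotactically illegal
Phonotactically legal: /va.gmlel/, /pse.pma/ → 2.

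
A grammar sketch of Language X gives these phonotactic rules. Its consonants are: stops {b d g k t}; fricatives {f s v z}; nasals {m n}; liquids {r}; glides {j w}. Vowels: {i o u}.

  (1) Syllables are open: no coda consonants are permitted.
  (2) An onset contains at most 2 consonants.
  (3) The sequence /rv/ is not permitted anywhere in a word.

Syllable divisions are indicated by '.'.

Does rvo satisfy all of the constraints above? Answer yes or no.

rvo — violates constraint 3: contains banned sequence /rv/ → illicit

no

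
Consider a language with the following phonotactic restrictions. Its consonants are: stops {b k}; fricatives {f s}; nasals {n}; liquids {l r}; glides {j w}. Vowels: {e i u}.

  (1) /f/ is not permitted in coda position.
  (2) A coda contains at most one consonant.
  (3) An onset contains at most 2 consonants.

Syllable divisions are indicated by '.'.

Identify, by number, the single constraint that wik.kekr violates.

2

wik.kekr: syllable 2 coda /kr/ has 2 consonants (> 1).
This is a violation of constraint 2: "A coda contains at most one consonant."
The remaining constraints (1, 3) are satisfied.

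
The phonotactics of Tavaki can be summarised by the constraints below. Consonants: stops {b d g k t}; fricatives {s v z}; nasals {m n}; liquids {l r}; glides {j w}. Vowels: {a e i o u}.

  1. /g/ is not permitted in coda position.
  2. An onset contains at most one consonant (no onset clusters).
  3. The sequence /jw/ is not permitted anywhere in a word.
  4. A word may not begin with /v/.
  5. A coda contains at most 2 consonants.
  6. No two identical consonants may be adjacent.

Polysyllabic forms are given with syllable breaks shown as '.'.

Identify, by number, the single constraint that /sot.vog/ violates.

1

/sot.vog/: syllable 2 coda contains /g/.
This is a violation of constraint 1: "/g/ is not permitted in coda position."
The remaining constraints (2, 3, 4, 5, 6) are satisfied.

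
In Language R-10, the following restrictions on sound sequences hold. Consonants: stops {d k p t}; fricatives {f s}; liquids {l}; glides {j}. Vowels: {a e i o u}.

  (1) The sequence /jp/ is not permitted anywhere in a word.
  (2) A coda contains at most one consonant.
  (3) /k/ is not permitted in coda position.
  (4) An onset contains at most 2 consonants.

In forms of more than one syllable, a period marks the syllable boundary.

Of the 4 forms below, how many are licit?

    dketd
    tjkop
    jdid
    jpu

dketd — violates constraint 2: syllable 1 coda /td/ has 2 consonants (> 1) → illicit
tjkop — violates constraint 4: syllable 1 onset /tjk/ has 3 consonants (> 2) → illicit
jdid — σ1 onset /jd/ (2C), coda /d/ ok → licit
jpu — violates constraint 1: contains banned sequence /jp/ → illicit
Licit: jdid → 1.

1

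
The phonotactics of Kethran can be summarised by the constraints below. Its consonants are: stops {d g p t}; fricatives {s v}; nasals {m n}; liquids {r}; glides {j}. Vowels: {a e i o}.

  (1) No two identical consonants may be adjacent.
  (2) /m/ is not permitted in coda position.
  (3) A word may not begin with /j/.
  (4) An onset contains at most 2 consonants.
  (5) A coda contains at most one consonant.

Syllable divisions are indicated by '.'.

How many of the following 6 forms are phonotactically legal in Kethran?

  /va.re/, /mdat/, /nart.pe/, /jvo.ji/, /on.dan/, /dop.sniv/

/va.re/ — σ1 onset /v/, coda /∅/ ok; σ2 onset /r/, coda /∅/ ok → phonotactically legal
/mdat/ — σ1 onset /md/ (2C), coda /t/ ok → phonotactically legal
/nart.pe/ — violates constraint 5: syllable 1 coda /rt/ has 2 consonants (> 1) → phonotactically illegal
/jvo.ji/ — violates constraint 3: word begins with /j/ → phonotactically illegal
/on.dan/ — σ1 onset /∅/, coda /n/ ok; σ2 onset /d/, coda /n/ ok → phonotactically legal
/dop.sniv/ — σ1 onset /d/, coda /p/ ok; σ2 onset /sn/ (2C), coda /v/ ok → phonotactically legal
Phonotactically legal: /va.re/, /mdat/, /on.dan/, /dop.sniv/ → 4.

4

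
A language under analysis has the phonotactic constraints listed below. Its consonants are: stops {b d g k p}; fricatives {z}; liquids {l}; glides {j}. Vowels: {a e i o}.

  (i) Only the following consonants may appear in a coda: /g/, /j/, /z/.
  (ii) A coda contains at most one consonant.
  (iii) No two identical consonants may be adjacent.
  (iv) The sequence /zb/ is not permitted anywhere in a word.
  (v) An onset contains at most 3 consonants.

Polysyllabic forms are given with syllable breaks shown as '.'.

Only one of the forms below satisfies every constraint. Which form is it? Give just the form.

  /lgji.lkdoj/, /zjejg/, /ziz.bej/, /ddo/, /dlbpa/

/lgji.lkdoj/

/lgji.lkdoj/ — σ1 onset /lgj/ (3C), coda /∅/ ok; σ2 onset /lkd/ (3C), coda /j/ ok → permitted
/zjejg/ — violates constraint (ii): syllable 1 coda /jg/ has 2 consonants (> 1) → not permitted
/ziz.bej/ — violates constraint (iv): contains banned sequence /zb/ → not permitted
/ddo/ — violates constraint (iii): adjacent identical consonants /dd/ → not permitted
/dlbpa/ — violates constraint (v): syllable 1 onset /dlbp/ has 4 consonants (> 3) → not permitted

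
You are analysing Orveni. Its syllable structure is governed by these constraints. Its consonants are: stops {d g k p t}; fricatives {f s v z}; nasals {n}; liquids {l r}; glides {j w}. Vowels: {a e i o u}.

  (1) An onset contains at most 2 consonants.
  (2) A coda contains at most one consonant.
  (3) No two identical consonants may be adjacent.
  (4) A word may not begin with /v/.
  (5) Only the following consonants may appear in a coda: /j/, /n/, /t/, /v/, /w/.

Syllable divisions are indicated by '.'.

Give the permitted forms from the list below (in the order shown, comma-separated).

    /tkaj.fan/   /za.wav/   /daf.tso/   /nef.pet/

/tkaj.fan/ — σ1 onset /tk/ (2C), coda /j/ ok; σ2 onset /f/, coda /n/ ok → permitted
/za.wav/ — σ1 onset /z/, coda /∅/ ok; σ2 onset /w/, coda /v/ ok → permitted
/daf.tso/ — violates constraint 5: syllable 1 coda contains /f/, which is not a licensed coda consonant → not permitted
/nef.pet/ — violates constraint 5: syllable 1 coda contains /f/, which is not a licensed coda consonant → not permitted

/tkaj.fan/, /za.wav/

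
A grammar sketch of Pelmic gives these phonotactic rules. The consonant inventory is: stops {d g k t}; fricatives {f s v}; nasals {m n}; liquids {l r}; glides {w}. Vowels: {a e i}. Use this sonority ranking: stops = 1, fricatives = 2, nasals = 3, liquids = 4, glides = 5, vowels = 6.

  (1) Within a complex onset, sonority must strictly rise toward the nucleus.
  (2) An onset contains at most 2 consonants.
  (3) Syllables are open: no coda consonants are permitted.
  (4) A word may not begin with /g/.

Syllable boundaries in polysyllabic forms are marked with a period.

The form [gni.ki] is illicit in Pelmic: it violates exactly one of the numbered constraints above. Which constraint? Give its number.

4

[gni.ki]: word begins with /g/.
This is a violation of constraint 4: "A word may not begin with /g/."
The remaining constraints (1, 2, 3) are satisfied.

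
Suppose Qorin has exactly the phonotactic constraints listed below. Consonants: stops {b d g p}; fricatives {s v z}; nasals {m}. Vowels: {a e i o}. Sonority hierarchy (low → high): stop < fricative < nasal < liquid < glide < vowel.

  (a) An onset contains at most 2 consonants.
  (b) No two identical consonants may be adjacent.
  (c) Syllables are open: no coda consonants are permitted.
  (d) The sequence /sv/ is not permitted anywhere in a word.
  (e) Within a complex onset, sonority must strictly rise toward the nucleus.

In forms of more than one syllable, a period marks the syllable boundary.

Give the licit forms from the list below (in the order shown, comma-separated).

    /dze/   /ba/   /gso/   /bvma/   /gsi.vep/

/dze/ — σ1 onset /dz/ (1→2 rises), coda /∅/ ok → licit
/ba/ — σ1 onset /b/, coda /∅/ ok → licit
/gso/ — σ1 onset /gs/ (1→2 rises), coda /∅/ ok → licit
/bvma/ — violates constraint (a): syllable 1 onset /bvm/ has 3 consonants (> 2) → illicit
/gsi.vep/ — violates constraint (c): syllable 2 coda /p/ has 1 consonant (> 0) → illicit

/dze/, /ba/, /gso/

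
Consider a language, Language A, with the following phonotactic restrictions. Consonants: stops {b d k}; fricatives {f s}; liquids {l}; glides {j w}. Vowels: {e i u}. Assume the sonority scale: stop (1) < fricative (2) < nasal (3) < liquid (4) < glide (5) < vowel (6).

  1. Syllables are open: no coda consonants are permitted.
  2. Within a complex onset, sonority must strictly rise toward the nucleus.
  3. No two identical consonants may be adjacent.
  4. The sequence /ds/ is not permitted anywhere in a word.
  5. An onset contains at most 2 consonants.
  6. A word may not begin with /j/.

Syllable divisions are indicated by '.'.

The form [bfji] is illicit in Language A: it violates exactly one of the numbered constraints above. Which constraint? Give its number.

5

[bfji]: syllable 1 onset /bfj/ has 3 consonants (> 2).
This is a violation of constraint 5: "An onset contains at most 2 consonants."
The remaining constraints (1, 2, 3, 4, 6) are satisfied.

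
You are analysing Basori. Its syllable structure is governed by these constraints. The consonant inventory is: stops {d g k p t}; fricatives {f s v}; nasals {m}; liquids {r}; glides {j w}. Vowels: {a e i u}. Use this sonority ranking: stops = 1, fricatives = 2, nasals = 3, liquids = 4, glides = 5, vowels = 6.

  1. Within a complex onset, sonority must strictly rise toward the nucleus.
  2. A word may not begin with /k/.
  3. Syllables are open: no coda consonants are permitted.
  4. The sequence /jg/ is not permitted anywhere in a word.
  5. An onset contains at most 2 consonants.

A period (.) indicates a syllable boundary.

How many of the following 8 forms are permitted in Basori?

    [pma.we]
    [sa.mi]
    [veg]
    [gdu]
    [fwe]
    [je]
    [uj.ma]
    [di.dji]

5

[pma.we] — σ1 onset /pm/ (1→3 rises), coda /∅/ ok; σ2 onset /w/, coda /∅/ ok → permitted
[sa.mi] — σ1 onset /s/, coda /∅/ ok; σ2 onset /m/, coda /∅/ ok → permitted
[veg] — violates constraint 3: syllable 1 coda /g/ has 1 consonant (> 0) → not permitted
[gdu] — violates constraint 1: syllable 1 onset /gd/: /g/ (stop, 1) → /d/ (stop, 1) does not rise → not permitted
[fwe] — σ1 onset /fw/ (2→5 rises), coda /∅/ ok → permitted
[je] — σ1 onset /j/, coda /∅/ ok → permitted
[uj.ma] — violates constraint 3: syllable 1 coda /j/ has 1 consonant (> 0) → not permitted
[di.dji] — σ1 onset /d/, coda /∅/ ok; σ2 onset /dj/ (1→5 rises), coda /∅/ ok → permitted
Permitted: [pma.we], [sa.mi], [fwe], [je], [di.dji] → 5.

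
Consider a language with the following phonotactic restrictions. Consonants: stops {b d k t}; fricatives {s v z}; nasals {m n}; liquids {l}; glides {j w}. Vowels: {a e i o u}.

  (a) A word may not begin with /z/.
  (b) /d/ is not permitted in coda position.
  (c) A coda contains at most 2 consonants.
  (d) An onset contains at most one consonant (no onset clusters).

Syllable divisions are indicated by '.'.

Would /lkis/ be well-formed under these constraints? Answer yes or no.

no

/lkis/ — violates constraint (d): syllable 1 onset /lk/ has 2 consonants (> 1) → ill-formed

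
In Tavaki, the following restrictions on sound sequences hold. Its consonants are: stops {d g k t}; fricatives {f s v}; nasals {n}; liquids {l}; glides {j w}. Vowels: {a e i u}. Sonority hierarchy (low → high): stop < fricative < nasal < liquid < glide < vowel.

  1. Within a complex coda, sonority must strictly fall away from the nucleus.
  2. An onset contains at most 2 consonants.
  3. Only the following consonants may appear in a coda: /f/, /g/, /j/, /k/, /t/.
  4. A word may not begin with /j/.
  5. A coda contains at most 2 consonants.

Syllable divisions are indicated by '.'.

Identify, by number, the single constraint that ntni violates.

ntni: syllable 1 onset /ntn/ has 3 consonants (> 2).
This is a violation of constraint 2: "An onset contains at most 2 consonants."
The remaining constraints (1, 3, 4, 5) are satisfied.

2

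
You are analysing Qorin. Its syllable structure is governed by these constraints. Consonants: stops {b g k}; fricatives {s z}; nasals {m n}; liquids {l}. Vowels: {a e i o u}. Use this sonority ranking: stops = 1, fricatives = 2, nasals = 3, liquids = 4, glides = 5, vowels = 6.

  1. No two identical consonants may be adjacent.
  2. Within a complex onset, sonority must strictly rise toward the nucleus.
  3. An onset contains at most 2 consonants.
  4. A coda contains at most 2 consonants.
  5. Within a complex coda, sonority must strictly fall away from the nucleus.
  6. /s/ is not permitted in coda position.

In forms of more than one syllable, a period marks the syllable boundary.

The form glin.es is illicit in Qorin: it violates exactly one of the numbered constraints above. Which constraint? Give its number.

6

glin.es: syllable 2 coda contains /s/.
This is a violation of constraint 6: "/s/ is not permitted in coda position."
The remaining constraints (1, 2, 3, 4, 5) are satisfied.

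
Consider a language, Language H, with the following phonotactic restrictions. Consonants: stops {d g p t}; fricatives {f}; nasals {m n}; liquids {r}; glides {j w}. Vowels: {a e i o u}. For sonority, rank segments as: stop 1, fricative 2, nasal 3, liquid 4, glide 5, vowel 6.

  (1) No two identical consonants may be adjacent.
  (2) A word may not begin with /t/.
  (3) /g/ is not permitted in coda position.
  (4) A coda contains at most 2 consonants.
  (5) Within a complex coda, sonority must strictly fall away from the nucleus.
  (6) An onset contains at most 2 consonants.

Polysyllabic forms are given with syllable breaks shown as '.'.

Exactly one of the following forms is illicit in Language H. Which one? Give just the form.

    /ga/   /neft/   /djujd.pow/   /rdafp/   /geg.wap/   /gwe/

/geg.wap/

/ga/ — σ1 onset /g/, coda /∅/ ok → licit
/neft/ — σ1 onset /n/, coda /ft/ (2→1 falls) ok → licit
/djujd.pow/ — σ1 onset /dj/ (2C), coda /jd/ (5→1 falls) ok; σ2 onset /p/, coda /w/ ok → licit
/rdafp/ — σ1 onset /rd/ (2C), coda /fp/ (2→1 falls) ok → licit
/geg.wap/ — violates constraint 3: syllable 1 coda contains /g/ → illicit
/gwe/ — σ1 onset /gw/ (2C), coda /∅/ ok → licit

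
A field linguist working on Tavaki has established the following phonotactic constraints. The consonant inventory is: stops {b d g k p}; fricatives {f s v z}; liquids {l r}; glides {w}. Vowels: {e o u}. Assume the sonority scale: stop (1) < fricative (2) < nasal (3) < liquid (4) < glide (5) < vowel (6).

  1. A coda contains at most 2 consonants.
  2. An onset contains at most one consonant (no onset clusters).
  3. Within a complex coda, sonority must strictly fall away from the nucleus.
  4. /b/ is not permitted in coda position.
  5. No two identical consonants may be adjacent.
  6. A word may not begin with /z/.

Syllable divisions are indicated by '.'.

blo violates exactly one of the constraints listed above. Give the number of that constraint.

blo: syllable 1 onset /bl/ has 2 consonants (> 1).
This is a violation of constraint 2: "An onset contains at most one consonant (no onset clusters)."
The remaining constraints (1, 3, 4, 5, 6) are satisfied.

2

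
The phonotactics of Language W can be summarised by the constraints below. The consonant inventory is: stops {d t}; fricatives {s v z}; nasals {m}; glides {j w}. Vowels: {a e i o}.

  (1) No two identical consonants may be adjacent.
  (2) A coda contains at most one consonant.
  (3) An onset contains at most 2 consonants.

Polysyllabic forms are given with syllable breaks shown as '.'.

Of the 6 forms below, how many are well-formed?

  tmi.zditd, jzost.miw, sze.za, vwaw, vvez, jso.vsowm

tmi.zditd — violates constraint 2: syllable 2 coda /td/ has 2 consonants (> 1) → ill-formed
jzost.miw — violates constraint 2: syllable 1 coda /st/ has 2 consonants (> 1) → ill-formed
sze.za — σ1 onset /sz/ (2C), coda /∅/ ok; σ2 onset /z/, coda /∅/ ok → well-formed
vwaw — σ1 onset /vw/ (2C), coda /w/ ok → well-formed
vvez — violates constraint 1: adjacent identical consonants /vv/ → ill-formed
jso.vsowm — violates constraint 2: syllable 2 coda /wm/ has 2 consonants (> 1) → ill-formed
Well-formed: sze.za, vwaw → 2.

2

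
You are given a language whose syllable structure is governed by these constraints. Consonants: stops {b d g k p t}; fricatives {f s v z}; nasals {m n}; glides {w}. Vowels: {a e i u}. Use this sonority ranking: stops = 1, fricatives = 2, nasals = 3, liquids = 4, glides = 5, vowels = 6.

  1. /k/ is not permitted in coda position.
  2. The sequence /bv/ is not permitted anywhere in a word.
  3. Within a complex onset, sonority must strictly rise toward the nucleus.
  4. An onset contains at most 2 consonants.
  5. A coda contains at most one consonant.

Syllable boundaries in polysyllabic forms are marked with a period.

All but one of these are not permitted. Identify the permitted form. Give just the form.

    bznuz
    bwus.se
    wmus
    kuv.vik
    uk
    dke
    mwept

bznuz — violates constraint 4: syllable 1 onset /bzn/ has 3 consonants (> 2) → not permitted
bwus.se — σ1 onset /bw/ (1→5 rises), coda /s/ ok; σ2 onset /s/, coda /∅/ ok → permitted
wmus — violates constraint 3: syllable 1 onset /wm/: /w/ (glide, 5) → /m/ (nasal, 3) does not rise → not permitted
kuv.vik — violates constraint 1: syllable 2 coda contains /k/ → not permitted
uk — violates constraint 1: syllable 1 coda contains /k/ → not permitted
dke — violates constraint 3: syllable 1 onset /dk/: /d/ (stop, 1) → /k/ (stop, 1) does not rise → not permitted
mwept — violates constraint 5: syllable 1 coda /pt/ has 2 consonants (> 1) → not permitted

bwus.se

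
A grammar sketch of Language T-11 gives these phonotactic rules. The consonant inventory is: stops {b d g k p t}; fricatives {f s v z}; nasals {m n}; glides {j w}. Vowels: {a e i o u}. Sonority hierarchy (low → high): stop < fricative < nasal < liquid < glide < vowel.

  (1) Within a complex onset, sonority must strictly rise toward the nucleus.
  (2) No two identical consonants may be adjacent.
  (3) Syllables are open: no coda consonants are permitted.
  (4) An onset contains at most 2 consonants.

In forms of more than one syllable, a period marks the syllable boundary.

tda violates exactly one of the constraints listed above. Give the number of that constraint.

tda: syllable 1 onset /td/: /t/ (stop, 1) → /d/ (stop, 1) does not rise.
This is a violation of constraint 1: "Within a complex onset, sonority must strictly rise toward the nucleus."
The remaining constraints (2, 3, 4) are satisfied.

1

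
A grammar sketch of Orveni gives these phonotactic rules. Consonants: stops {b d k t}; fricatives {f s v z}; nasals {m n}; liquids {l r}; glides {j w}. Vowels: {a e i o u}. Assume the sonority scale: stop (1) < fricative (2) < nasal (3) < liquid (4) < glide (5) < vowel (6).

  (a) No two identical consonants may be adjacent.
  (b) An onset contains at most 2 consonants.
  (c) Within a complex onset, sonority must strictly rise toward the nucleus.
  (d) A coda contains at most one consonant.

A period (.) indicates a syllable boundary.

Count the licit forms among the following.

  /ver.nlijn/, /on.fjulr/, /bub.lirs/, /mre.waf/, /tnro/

1

/ver.nlijn/ — violates constraint (d): syllable 2 coda /jn/ has 2 consonants (> 1) → illicit
/on.fjulr/ — violates constraint (d): syllable 2 coda /lr/ has 2 consonants (> 1) → illicit
/bub.lirs/ — violates constraint (d): syllable 2 coda /rs/ has 2 consonants (> 1) → illicit
/mre.waf/ — σ1 onset /mr/ (3→4 rises), coda /∅/ ok; σ2 onset /w/, coda /f/ ok → licit
/tnro/ — violates constraint (b): syllable 1 onset /tnr/ has 3 consonants (> 2) → illicit
Licit: /mre.waf/ → 1.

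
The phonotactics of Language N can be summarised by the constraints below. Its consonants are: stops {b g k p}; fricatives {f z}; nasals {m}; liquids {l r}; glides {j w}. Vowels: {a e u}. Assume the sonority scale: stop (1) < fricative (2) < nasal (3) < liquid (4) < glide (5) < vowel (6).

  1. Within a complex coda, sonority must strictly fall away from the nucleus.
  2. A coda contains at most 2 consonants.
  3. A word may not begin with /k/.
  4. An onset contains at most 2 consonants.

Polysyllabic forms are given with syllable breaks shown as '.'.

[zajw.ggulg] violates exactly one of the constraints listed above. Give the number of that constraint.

[zajw.ggulg]: syllable 1 coda /jw/: /j/ (glide, 5) → /w/ (glide, 5) does not fall.
This is a violation of constraint 1: "Within a complex coda, sonority must strictly fall away from the nucleus."
The remaining constraints (2, 3, 4) are satisfied.

1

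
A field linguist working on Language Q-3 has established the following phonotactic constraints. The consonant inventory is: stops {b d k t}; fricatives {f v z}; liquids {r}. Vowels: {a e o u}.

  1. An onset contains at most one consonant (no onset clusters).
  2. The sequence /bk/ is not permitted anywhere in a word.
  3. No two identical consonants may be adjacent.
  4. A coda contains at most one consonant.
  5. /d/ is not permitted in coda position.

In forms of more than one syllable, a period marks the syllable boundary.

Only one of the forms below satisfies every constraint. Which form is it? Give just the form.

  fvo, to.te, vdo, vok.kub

fvo — violates constraint 1: syllable 1 onset /fv/ has 2 consonants (> 1) → phonotactically illegal
to.te — σ1 onset /t/, coda /∅/ ok; σ2 onset /t/, coda /∅/ ok → phonotactically legal
vdo — violates constraint 1: syllable 1 onset /vd/ has 2 consonants (> 1) → phonotactically illegal
vok.kub — violates constraint 3: adjacent identical consonants /kk/ → phonotactically illegal

to.te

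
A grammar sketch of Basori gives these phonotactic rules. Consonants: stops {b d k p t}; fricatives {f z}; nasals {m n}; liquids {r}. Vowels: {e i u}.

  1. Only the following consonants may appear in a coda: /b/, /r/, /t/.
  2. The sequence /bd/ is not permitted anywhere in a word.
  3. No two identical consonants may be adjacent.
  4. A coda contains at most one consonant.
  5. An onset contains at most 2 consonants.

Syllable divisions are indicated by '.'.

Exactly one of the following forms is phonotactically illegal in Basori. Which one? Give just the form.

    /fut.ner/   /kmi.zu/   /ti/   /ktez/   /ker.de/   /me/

/fut.ner/ — σ1 onset /f/, coda /t/ ok; σ2 onset /n/, coda /r/ ok → phonotactically legal
/kmi.zu/ — σ1 onset /km/ (2C), coda /∅/ ok; σ2 onset /z/, coda /∅/ ok → phonotactically legal
/ti/ — σ1 onset /t/, coda /∅/ ok → phonotactically legal
/ktez/ — violates constraint 1: syllable 1 coda contains /z/, which is not a licensed coda consonant → phonotactically illegal
/ker.de/ — σ1 onset /k/, coda /r/ ok; σ2 onset /d/, coda /∅/ ok → phonotactically legal
/me/ — σ1 onset /m/, coda /∅/ ok → phonotactically legal

/ktez/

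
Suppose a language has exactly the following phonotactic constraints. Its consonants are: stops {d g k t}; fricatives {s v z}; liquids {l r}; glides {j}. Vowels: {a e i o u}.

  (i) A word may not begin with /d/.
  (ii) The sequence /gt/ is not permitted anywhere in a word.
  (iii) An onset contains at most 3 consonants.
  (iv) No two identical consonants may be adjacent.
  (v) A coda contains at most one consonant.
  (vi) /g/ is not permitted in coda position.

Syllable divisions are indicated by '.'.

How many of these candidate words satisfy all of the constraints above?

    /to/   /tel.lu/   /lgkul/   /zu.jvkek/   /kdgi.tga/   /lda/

/to/ — σ1 onset /t/, coda /∅/ ok → well-formed
/tel.lu/ — violates constraint (iv): adjacent identical consonants /ll/ → ill-formed
/lgkul/ — σ1 onset /lgk/ (3C), coda /l/ ok → well-formed
/zu.jvkek/ — σ1 onset /z/, coda /∅/ ok; σ2 onset /jvk/ (3C), coda /k/ ok → well-formed
/kdgi.tga/ — σ1 onset /kdg/ (3C), coda /∅/ ok; σ2 onset /tg/ (2C), coda /∅/ ok → well-formed
/lda/ — σ1 onset /ld/ (2C), coda /∅/ ok → well-formed
Well-formed: /to/, /lgkul/, /zu.jvkek/, /kdgi.tga/, /lda/ → 5.

5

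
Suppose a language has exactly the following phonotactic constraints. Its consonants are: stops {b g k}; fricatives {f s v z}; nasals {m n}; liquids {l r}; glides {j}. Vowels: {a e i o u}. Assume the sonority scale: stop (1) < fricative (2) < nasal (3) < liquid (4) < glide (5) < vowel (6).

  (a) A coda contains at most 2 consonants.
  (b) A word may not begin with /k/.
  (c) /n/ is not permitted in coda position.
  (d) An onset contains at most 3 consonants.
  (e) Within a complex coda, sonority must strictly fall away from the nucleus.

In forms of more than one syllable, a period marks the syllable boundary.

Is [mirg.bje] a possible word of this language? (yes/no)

[mirg.bje] — σ1 onset /m/, coda /rg/ (4→1 falls) ok; σ2 onset /bj/ (2C), coda /∅/ ok → permitted

yes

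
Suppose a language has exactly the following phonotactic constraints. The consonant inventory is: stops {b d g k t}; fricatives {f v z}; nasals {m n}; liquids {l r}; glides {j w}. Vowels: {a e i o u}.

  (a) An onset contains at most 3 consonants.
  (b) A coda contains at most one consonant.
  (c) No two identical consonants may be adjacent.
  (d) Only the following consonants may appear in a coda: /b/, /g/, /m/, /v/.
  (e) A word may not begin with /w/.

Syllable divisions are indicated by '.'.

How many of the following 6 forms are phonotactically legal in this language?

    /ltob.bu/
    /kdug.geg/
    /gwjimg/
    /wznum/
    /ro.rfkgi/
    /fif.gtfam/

0

/ltob.bu/ — violates constraint (c): adjacent identical consonants /bb/ → phonotactically illegal
/kdug.geg/ — violates constraint (c): adjacent identical consonants /gg/ → phonotactically illegal
/gwjimg/ — violates constraint (b): syllable 1 coda /mg/ has 2 consonants (> 1) → phonotactically illegal
/wznum/ — violates constraint (e): word begins with /w/ → phonotactically illegal
/ro.rfkgi/ — violates constraint (a): syllable 2 onset /rfkg/ has 4 consonants (> 3) → phonotactically illegal
/fif.gtfam/ — violates constraint (d): syllable 1 coda contains /f/, which is not a licensed coda consonant → phonotactically illegal
No form is phonotactically legal → 0.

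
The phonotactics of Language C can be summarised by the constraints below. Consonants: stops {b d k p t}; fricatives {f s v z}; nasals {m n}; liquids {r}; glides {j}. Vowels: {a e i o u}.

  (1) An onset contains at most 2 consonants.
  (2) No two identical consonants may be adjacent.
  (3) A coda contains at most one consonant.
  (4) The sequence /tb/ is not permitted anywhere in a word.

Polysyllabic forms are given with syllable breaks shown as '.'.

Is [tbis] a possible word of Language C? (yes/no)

no

[tbis] — violates constraint 4: contains banned sequence /tb/ → phonotactically illegal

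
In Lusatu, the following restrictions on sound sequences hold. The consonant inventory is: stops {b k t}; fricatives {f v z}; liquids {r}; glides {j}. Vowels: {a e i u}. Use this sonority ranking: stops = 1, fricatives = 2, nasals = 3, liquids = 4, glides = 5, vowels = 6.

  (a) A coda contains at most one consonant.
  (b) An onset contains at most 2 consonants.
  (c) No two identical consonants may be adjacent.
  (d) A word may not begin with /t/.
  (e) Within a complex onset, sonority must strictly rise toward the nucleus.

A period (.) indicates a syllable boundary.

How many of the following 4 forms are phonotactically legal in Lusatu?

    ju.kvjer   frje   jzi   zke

0

ju.kvjer — violates constraint (b): syllable 2 onset /kvj/ has 3 consonants (> 2) → phonotactically illegal
frje — violates constraint (b): syllable 1 onset /frj/ has 3 consonants (> 2) → phonotactically illegal
jzi — violates constraint (e): syllable 1 onset /jz/: /j/ (glide, 5) → /z/ (fricative, 2) does not rise → phonotactically illegal
zke — violates constraint (e): syllable 1 onset /zk/: /z/ (fricative, 2) → /k/ (stop, 1) does not rise → phonotactically illegal
No form is phonotactically legal → 0.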